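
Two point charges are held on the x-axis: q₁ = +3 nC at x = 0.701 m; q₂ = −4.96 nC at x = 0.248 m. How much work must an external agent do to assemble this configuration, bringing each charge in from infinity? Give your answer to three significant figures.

-2.95×10⁻⁷ J

The assembly work is the sum of pairwise potential energies, U = Σ_{i<j} kqᵢqⱼ/rᵢⱼ.
Pair separations: r₁₂ = 0.453 m.
U = (-2.95×10⁻⁷) = -2.95×10⁻⁷ J.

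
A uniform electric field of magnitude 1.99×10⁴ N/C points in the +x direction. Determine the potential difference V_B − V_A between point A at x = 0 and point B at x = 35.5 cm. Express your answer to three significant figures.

-7060 V

In a uniform field, potential decreases in the direction of E: V_B − V_A = −E·Δx.
V_B − V_A = −(1.99×10⁴ V/m)(0.355 m) = -7060 V.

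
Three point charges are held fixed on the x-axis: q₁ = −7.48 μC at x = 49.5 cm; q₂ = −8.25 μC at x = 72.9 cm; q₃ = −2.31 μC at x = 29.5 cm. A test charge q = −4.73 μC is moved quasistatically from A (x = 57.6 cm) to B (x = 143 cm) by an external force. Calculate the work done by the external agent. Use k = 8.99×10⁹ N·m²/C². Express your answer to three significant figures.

-5.64 J

For quasistatic motion the external work equals the change in potential energy: W_ext = qΔV = q(V_B − V_A).
At A: distances to the source charges are 0.0810 m, 0.153 m, 0.281 m; V_A = Σ kqᵢ/rᵢ = -1.39×10⁶ V.
At B: distances to the source charges are 0.935 m, 0.701 m, 1.14 m; V_B = Σ kqᵢ/rᵢ = -1.96×10⁵ V.
ΔV = V_B − V_A = 1.19×10⁶ V.
W_ext = qΔV = (-4.73×10⁻⁶ C)(1.19×10⁶ V) = -5.64 J.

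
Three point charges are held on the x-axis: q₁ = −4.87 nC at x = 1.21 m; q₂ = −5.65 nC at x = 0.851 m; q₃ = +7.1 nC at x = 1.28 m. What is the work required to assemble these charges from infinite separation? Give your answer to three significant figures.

The work to assemble the configuration equals its total potential energy, U = Σ kqᵢqⱼ/rᵢⱼ over all pairs.
Pair separations: r₁₂ = 0.359 m, r₁₃ = 0.0700 m, r₂₃ = 0.429 m.
U = (6.89×10⁻⁷) + (-4.44×10⁻⁶) + (-8.41×10⁻⁷) = -4.59×10⁻⁶ J.

-4.59×10⁻⁶ J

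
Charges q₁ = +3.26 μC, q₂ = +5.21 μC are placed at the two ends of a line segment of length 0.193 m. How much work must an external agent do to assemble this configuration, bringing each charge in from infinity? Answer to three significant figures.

The work to assemble the configuration equals its total potential energy, U = Σ kqᵢqⱼ/rᵢⱼ over all pairs.
The separation is r = 0.193 m.
U = (0.791) = 0.791 J.

0.791 J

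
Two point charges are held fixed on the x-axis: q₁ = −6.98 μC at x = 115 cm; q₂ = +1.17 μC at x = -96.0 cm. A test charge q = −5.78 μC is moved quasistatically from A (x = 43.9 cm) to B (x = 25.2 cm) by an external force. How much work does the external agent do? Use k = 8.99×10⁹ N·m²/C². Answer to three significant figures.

For quasistatic motion the external work equals the change in potential energy: W_ext = qΔV = q(V_B − V_A).
At A: distances to the source charges are 0.711 m, 1.40 m; V_A = Σ kqᵢ/rᵢ = -8.07×10⁴ V.
At B: distances to the source charges are 0.898 m, 1.21 m; V_B = Σ kqᵢ/rᵢ = -6.12×10⁴ V.
ΔV = V_B − V_A = 1.95×10⁴ V.
W_ext = qΔV = (-5.78×10⁻⁶ C)(1.95×10⁴ V) = -0.113 J.

-0.113 J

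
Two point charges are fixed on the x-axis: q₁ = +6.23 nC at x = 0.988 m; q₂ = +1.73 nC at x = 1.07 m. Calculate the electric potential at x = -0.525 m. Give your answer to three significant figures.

Electric potential is a scalar, so the contributions from each charge add algebraically: V = Σ kqᵢ/rᵢ.
Distances from the field point to each charge: r₁ = 1.51 m, r₂ = 1.60 m.
V = k[(6.23×10⁻⁹)/(1.51) + (1.73×10⁻⁹)/(1.60)] = 46.8 V.

46.8 V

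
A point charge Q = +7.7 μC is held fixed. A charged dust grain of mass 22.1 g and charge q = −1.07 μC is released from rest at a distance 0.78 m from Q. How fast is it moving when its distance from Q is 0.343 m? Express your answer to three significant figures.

Only the electrostatic force acts, so mechanical energy is conserved: ½mv² = U₁ − U₂ = kQq(1/r₁ − 1/r₂).
U₁ − U₂ = (8.99×10⁹ N·m²/C²)(7.70×10⁻⁶ C)(-1.07×10⁻⁶ C)(1/0.780 − 1/0.343) = 0.121 J.
v = √(2·0.121/0.0221) = 3.31 m/s.

3.31 m/s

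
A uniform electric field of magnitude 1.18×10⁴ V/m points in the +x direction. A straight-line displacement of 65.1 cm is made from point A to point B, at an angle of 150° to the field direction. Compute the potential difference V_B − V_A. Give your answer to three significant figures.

Only the component of displacement along E changes the potential: ΔV = −E·d·cosθ.
ΔV = −(1.18×10⁴ V/m)(0.651 m)cos150° = 6650 V.

6650 V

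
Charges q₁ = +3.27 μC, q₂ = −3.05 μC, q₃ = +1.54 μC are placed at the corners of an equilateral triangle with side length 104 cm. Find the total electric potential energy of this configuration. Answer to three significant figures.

The work to assemble the configuration equals its total potential energy, U = Σ kqᵢqⱼ/rᵢⱼ over all pairs.
All three pair separations equal the side length, 1.04 m.
U = (-0.0862) + (0.0435) + (-0.0406) = -0.0833 J.

-0.0833 J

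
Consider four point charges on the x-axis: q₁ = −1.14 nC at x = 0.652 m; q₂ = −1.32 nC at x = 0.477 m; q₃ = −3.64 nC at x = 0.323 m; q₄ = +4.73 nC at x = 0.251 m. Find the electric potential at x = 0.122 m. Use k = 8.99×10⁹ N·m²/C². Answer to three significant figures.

114 V

The total potential is the scalar sum of each charge's contribution, V = Σ kqᵢ/rᵢ.
Distances from the field point to each charge: r₁ = 0.530 m, r₂ = 0.355 m, r₃ = 0.201 m, r₄ = 0.129 m.
V = k[(-1.14×10⁻⁹)/(0.530) + (-1.32×10⁻⁹)/(0.355) + (-3.64×10⁻⁹)/(0.201) + (4.73×10⁻⁹)/(0.129)] = 114 V.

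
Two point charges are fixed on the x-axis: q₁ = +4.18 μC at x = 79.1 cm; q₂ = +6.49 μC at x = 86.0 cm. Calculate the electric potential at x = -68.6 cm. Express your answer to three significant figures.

6.32×10⁴ V

The total potential is the scalar sum of each charge's contribution, V = Σ kqᵢ/rᵢ.
Distances from the field point to each charge: r₁ = 1.48 m, r₂ = 1.55 m.
V = k[(4.18×10⁻⁶)/(1.48) + (6.49×10⁻⁶)/(1.55)] = 6.32×10⁴ V.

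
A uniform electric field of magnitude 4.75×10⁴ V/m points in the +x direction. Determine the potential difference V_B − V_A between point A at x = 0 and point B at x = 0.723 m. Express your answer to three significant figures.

In a uniform field, potential decreases in the direction of E: V_B − V_A = −E·Δx.
V_B − V_A = −(4.75×10⁴ V/m)(0.723 m) = -3.43×10⁴ V.

-3.43×10⁴ V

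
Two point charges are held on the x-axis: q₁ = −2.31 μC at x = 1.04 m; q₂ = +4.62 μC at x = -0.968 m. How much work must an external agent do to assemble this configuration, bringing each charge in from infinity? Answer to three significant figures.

The work to assemble the configuration equals its total potential energy, U = Σ kqᵢqⱼ/rᵢⱼ over all pairs.
Pair separations: r₁₂ = 2.01 m.
U = (-0.0478) = -0.0478 J.

-0.0478 J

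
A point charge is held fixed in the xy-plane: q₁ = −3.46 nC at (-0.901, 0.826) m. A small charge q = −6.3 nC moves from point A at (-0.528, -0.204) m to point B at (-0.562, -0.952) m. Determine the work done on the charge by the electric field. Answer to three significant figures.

7.06×10⁻⁸ J

The work done by the electric force is W_field = −ΔU = −q(V_B − V_A) = q(V_A − V_B).
At A: distance to the source charge is 1.10 m; V_A = kq₁/r = -28.4 V.
At B: distance to the source charge is 1.81 m; V_B = kq₁/r = -17.2 V.
ΔV = V_B − V_A = 11.2 V.
W_field = −qΔV = −(-6.30×10⁻⁹ C)(11.2 V) = 7.06×10⁻⁸ J.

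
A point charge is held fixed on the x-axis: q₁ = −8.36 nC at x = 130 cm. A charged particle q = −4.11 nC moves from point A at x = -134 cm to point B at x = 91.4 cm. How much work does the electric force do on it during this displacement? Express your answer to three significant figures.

-6.83×10⁻⁷ J

The work done by the electric force is W_field = −ΔU = −q(V_B − V_A) = q(V_A − V_B).
At A: distance to the source charge is 2.64 m; V_A = kq₁/r = -28.5 V.
At B: distance to the source charge is 0.386 m; V_B = kq₁/r = -195 V.
ΔV = V_B − V_A = -166 V.
W_field = −qΔV = −(-4.11×10⁻⁹ C)(-166 V) = -6.83×10⁻⁷ J.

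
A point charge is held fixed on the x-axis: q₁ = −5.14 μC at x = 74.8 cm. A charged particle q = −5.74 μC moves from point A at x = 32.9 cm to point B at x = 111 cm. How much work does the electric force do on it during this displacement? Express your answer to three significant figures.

-0.0997 J

The work done by the electric force is W_field = −ΔU = −q(V_B − V_A) = q(V_A − V_B).
At A: distance to the source charge is 0.419 m; V_A = kq₁/r = -1.10×10⁵ V.
At B: distance to the source charge is 0.362 m; V_B = kq₁/r = -1.28×10⁵ V.
ΔV = V_B − V_A = -1.74×10⁴ V.
W_field = −qΔV = −(-5.74×10⁻⁶ C)(-1.74×10⁴ V) = -0.0997 J.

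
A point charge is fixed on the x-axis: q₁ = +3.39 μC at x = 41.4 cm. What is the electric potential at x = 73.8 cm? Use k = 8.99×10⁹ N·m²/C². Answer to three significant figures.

9.41×10⁴ V

Electric potential is a scalar, so the contributions from each charge add algebraically: V = Σ kqᵢ/rᵢ.
V = k[(3.39×10⁻⁶)/(0.324)] = 9.41×10⁴ V.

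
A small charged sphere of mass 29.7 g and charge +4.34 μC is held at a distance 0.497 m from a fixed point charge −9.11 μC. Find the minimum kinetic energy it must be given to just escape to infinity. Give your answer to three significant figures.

To just escape, total mechanical energy must reach zero at infinity: ½mv²_min + U = 0, so ½mv²_min = −U = |kQq|/r.
|U| = |kQq|/r = (8.99×10⁹ N·m²/C²)(9.11×10⁻⁶)(4.34×10⁻⁶)/(0.497) = 0.715 J.

0.715 J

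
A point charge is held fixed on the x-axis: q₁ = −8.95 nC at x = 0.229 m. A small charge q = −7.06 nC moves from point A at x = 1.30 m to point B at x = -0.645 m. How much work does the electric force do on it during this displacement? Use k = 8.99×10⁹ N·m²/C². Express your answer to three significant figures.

-1.20×10⁻⁷ J

The work done by the electric force is W_field = −ΔU = −q(V_B − V_A) = q(V_A − V_B).
At A: distance to the source charge is 1.07 m; V_A = kq₁/r = -75.1 V.
At B: distance to the source charge is 0.874 m; V_B = kq₁/r = -92.1 V.
ΔV = V_B − V_A = -16.9 V.
W_field = −qΔV = −(-7.06×10⁻⁹ C)(-16.9 V) = -1.20×10⁻⁷ J.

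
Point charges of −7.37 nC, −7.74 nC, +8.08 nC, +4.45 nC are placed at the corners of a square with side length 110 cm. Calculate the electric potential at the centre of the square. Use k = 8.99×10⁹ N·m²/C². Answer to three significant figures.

The total potential is the scalar sum of each charge's contribution, V = Σ kqᵢ/rᵢ.
The distance from each corner to the centre is a√2/2 = 0.778 m.
V = k[(-7.37×10⁻⁹)/(0.778) + (-7.74×10⁻⁹)/(0.778) + (8.08×10⁻⁹)/(0.778) + (4.45×10⁻⁹)/(0.778)] = -29.8 V.

-29.8 V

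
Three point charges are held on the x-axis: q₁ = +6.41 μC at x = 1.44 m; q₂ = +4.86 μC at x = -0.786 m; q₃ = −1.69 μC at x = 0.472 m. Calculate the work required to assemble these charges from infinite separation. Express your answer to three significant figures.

The assembly work is the sum of pairwise potential energies, U = Σ_{i<j} kqᵢqⱼ/rᵢⱼ.
Pair separations: r₁₂ = 2.23 m, r₁₃ = 0.968 m, r₂₃ = 1.26 m.
U = (0.126) + (-0.101) + (-0.0587) = -0.0335 J.

-0.0335 J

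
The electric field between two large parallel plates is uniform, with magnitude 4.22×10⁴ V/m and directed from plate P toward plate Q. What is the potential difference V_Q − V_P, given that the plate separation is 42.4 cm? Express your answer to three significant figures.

-1.79×10⁴ V

In a uniform field, potential decreases in the direction of E: ΔV = −E·d for a displacement d parallel to E.
Going from P to Q is a displacement of 42.4 cm along the field, so V_Q − V_P = −Ed = -1.79×10⁴ V.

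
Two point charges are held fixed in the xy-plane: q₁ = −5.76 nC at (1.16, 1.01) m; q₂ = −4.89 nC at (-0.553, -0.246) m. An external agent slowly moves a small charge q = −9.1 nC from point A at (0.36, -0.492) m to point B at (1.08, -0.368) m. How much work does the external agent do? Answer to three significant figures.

-1.14×10⁻⁷ J

For quasistatic motion the external work equals the change in potential energy: W_ext = qΔV = q(V_B − V_A).
At A: distances to the source charges are 1.70 m, 0.946 m; V_A = Σ kqᵢ/rᵢ = -76.9 V.
At B: distances to the source charges are 1.38 m, 1.64 m; V_B = Σ kqᵢ/rᵢ = -64.4 V.
ΔV = V_B − V_A = 12.6 V.
W_ext = qΔV = (-9.10×10⁻⁹ C)(12.6 V) = -1.14×10⁻⁷ J.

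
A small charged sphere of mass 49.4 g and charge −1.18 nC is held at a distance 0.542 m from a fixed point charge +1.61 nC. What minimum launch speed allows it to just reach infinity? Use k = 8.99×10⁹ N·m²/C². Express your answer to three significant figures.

1.13×10⁻³ m/s

To just escape, total mechanical energy must reach zero at infinity: ½mv²_min + U = 0, so ½mv²_min = −U = |kQq|/r.
|U| = |kQq|/r = (8.99×10⁹ N·m²/C²)(1.61×10⁻⁹)(1.18×10⁻⁹)/(0.542) = 3.15×10⁻⁸ J.
v_min = √(2|U|/m) = √(2·3.15×10⁻⁸/0.0494) = 1.13×10⁻³ m/s.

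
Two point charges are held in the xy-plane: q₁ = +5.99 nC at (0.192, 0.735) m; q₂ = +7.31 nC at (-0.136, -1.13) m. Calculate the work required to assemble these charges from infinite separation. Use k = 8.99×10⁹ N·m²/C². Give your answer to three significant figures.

The work to assemble the configuration equals its total potential energy, U = Σ kqᵢqⱼ/rᵢⱼ over all pairs.
Pair separations: r₁₂ = 1.89 m.
U = (2.08×10⁻⁷) = 2.08×10⁻⁷ J.

2.08×10⁻⁷ J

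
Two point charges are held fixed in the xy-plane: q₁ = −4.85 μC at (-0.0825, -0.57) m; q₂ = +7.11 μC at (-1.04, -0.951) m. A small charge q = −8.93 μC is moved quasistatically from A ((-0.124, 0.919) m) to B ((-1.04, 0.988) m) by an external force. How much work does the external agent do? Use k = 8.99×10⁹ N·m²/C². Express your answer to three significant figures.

For quasistatic motion the external work equals the change in potential energy: W_ext = qΔV = q(V_B − V_A).
At A: distances to the source charges are 1.49 m, 2.08 m; V_A = Σ kqᵢ/rᵢ = 1430 V.
At B: distances to the source charges are 1.83 m, 1.94 m; V_B = Σ kqᵢ/rᵢ = 9120 V.
ΔV = V_B − V_A = 7700 V.
W_ext = qΔV = (-8.93×10⁻⁶ C)(7700 V) = -0.0687 J.

-0.0687 J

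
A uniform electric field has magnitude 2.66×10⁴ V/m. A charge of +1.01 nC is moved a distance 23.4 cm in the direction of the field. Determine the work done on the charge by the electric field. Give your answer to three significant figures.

6.29×10⁻⁶ J

The potential change for a displacement 23.4 cm in the direction of the field is ΔV = −Ed = -6220 V.
W_field = −qΔV = 6.29×10⁻⁶ J.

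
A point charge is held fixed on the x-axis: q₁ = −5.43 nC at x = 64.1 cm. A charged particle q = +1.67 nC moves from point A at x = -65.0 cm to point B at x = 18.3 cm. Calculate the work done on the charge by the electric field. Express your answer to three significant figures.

1.15×10⁻⁷ J

The work done by the electric force is W_field = −ΔU = −q(V_B − V_A) = q(V_A − V_B).
At A: distance to the source charge is 1.29 m; V_A = kq₁/r = -37.8 V.
At B: distance to the source charge is 0.458 m; V_B = kq₁/r = -107 V.
ΔV = V_B − V_A = -68.8 V.
W_field = −qΔV = −(1.67×10⁻⁹ C)(-68.8 V) = 1.15×10⁻⁷ J.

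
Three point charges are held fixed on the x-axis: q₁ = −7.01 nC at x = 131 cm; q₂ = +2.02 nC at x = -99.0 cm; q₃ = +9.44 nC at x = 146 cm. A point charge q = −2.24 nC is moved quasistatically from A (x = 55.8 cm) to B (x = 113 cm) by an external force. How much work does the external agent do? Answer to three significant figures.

2.38×10⁻⁷ J

For quasistatic motion the external work equals the change in potential energy: W_ext = qΔV = q(V_B − V_A).
At A: distances to the source charges are 0.752 m, 1.55 m, 0.902 m; V_A = Σ kqᵢ/rᵢ = 22.0 V.
At B: distances to the source charges are 0.180 m, 2.12 m, 0.330 m; V_B = Σ kqᵢ/rᵢ = -84.4 V.
ΔV = V_B − V_A = -106 V.
W_ext = qΔV = (-2.24×10⁻⁹ C)(-106 V) = 2.38×10⁻⁷ J.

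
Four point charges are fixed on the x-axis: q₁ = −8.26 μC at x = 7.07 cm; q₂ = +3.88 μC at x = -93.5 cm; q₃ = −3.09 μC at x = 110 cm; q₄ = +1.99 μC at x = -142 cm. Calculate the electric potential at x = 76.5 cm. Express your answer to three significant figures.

-1.61×10⁵ V

The total potential is the scalar sum of each charge's contribution, V = Σ kqᵢ/rᵢ.
Distances from the field point to each charge: r₁ = 0.694 m, r₂ = 1.70 m, r₃ = 0.335 m, r₄ = 2.19 m.
V = k[(-8.26×10⁻⁶)/(0.694) + (3.88×10⁻⁶)/(1.70) + (-3.09×10⁻⁶)/(0.335) + (1.99×10⁻⁶)/(2.19)] = -1.61×10⁵ V.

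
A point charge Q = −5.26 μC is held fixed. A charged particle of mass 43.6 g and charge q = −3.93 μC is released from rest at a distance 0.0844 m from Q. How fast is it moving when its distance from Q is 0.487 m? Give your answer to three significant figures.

9.14 m/s

Only the electrostatic force acts, so mechanical energy is conserved: ½mv² = U₁ − U₂ = kQq(1/r₁ − 1/r₂).
U₁ − U₂ = (8.99×10⁹ N·m²/C²)(-5.26×10⁻⁶ C)(-3.93×10⁻⁶ C)(1/0.0844 − 1/0.487) = 1.82 J.
v = √(2·1.82/0.0436) = 9.14 m/s.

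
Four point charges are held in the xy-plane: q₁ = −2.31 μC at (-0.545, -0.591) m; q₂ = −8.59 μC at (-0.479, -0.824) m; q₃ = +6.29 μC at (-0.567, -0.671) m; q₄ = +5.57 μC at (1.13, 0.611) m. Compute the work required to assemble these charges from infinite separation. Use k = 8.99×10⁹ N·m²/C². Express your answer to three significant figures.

-3.70 J

The assembly work is the sum of pairwise potential energies, U = Σ_{i<j} kqᵢqⱼ/rᵢⱼ.
Pair separations: r₁₂ = 0.242 m, r₁₃ = 0.0830 m, r₁₄ = 2.06 m, r₂₃ = 0.177 m, r₂₄ = 2.16 m, r₃₄ = 2.13 m.
Summing all 6 pair terms gives U = -3.70 J.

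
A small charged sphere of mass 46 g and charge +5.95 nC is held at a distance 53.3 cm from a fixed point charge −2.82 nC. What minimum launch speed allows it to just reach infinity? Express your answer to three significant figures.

3.51×10⁻³ m/s

To just escape, total mechanical energy must reach zero at infinity: ½mv²_min + U = 0, so ½mv²_min = −U = |kQq|/r.
|U| = |kQq|/r = (8.99×10⁹ N·m²/C²)(2.82×10⁻⁹)(5.95×10⁻⁹)/(0.533) = 2.83×10⁻⁷ J.
v_min = √(2|U|/m) = √(2·2.83×10⁻⁷/0.0460) = 3.51×10⁻³ m/s.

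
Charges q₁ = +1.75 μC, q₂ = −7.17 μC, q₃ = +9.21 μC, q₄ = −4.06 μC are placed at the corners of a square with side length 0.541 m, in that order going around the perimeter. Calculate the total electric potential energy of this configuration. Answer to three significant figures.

The assembly work is the sum of pairwise potential energies, U = Σ_{i<j} kqᵢqⱼ/rᵢⱼ.
The four side pairs have separation 0.541 m and the two diagonal pairs 0.765 m.
Summing all 6 pair terms gives U = -1.51 J.

-1.51 J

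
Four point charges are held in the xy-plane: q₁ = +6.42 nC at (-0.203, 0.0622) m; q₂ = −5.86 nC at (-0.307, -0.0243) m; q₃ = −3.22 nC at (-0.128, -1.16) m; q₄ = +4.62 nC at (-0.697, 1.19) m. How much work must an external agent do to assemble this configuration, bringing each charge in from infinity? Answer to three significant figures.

The assembly work is the sum of pairwise potential energies, U = Σ_{i<j} kqᵢqⱼ/rᵢⱼ.
Pair separations: r₁₂ = 0.135 m, r₁₃ = 1.22 m, r₁₄ = 1.23 m, r₂₃ = 1.15 m, r₂₄ = 1.28 m, r₃₄ = 2.42 m.
Summing all 6 pair terms gives U = -2.53×10⁻⁶ J.

-2.53×10⁻⁶ J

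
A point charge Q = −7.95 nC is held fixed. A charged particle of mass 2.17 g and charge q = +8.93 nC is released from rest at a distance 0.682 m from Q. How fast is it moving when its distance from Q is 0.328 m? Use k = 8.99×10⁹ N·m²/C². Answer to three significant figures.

0.0305 m/s

Only the electrostatic force acts, so mechanical energy is conserved: ½mv² = U₁ − U₂ = kQq(1/r₁ − 1/r₂).
U₁ − U₂ = (8.99×10⁹ N·m²/C²)(-7.95×10⁻⁹ C)(8.93×10⁻⁹ C)(1/0.682 − 1/0.328) = 1.01×10⁻⁶ J.
v = √(2·1.01×10⁻⁶/2.17×10⁻³) = 0.0305 m/s.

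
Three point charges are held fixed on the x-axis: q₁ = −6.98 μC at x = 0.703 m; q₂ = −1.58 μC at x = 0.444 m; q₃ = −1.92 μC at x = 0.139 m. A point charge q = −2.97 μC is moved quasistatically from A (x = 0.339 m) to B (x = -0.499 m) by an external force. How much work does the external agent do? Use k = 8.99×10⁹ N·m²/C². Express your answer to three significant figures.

-0.890 J

For quasistatic motion the external work equals the change in potential energy: W_ext = qΔV = q(V_B − V_A).
At A: distances to the source charges are 0.364 m, 0.105 m, 0.200 m; V_A = Σ kqᵢ/rᵢ = -3.94×10⁵ V.
At B: distances to the source charges are 1.20 m, 0.943 m, 0.638 m; V_B = Σ kqᵢ/rᵢ = -9.43×10⁴ V.
ΔV = V_B − V_A = 3.00×10⁵ V.
W_ext = qΔV = (-2.97×10⁻⁶ C)(3.00×10⁵ V) = -0.890 J.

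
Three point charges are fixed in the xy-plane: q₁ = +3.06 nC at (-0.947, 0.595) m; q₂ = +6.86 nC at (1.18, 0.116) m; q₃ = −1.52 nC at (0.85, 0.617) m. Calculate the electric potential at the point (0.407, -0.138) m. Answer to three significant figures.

78.1 V

The total potential is the scalar sum of each charge's contribution, V = Σ kqᵢ/rᵢ.
Distances from the field point to each charge: r₁ = 1.54 m, r₂ = 0.814 m, r₃ = 0.875 m.
V = k[(3.06×10⁻⁹)/(1.54) + (6.86×10⁻⁹)/(0.814) + (-1.52×10⁻⁹)/(0.875)] = 78.1 V.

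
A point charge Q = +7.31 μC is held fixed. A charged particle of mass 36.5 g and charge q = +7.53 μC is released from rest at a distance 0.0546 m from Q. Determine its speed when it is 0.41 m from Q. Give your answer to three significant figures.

20.7 m/s

Only the electrostatic force acts, so mechanical energy is conserved: ½mv² = U₁ − U₂ = kQq(1/r₁ − 1/r₂).
U₁ − U₂ = (8.99×10⁹ N·m²/C²)(7.31×10⁻⁶ C)(7.53×10⁻⁶ C)(1/0.0546 − 1/0.410) = 7.86 J.
v = √(2·7.86/0.0365) = 20.7 m/s.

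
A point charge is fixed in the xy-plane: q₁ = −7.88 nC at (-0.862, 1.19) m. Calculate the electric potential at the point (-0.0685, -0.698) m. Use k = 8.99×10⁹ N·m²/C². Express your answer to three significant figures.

The total potential is the scalar sum of each charge's contribution, V = Σ kqᵢ/rᵢ.
Distances from the field point to each charge: r₁ = 2.05 m.
V = k[(-7.88×10⁻⁹)/(2.05)] = -34.6 V.

-34.6 V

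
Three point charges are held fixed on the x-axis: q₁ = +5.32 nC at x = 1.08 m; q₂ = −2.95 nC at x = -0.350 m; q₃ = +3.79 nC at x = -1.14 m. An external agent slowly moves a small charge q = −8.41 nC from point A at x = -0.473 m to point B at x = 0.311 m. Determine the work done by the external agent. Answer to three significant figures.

-1.51×10⁻⁶ J

For quasistatic motion the external work equals the change in potential energy: W_ext = qΔV = q(V_B − V_A).
At A: distances to the source charges are 1.55 m, 0.123 m, 0.667 m; V_A = Σ kqᵢ/rᵢ = -134 V.
At B: distances to the source charges are 0.769 m, 0.661 m, 1.45 m; V_B = Σ kqᵢ/rᵢ = 45.6 V.
ΔV = V_B − V_A = 179 V.
W_ext = qΔV = (-8.41×10⁻⁹ C)(179 V) = -1.51×10⁻⁶ J.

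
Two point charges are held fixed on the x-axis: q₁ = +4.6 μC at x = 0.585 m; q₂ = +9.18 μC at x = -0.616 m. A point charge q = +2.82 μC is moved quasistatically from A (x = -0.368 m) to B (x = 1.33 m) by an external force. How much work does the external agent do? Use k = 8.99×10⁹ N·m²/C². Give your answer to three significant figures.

-0.785 J

For quasistatic motion the external work equals the change in potential energy: W_ext = qΔV = q(V_B − V_A).
At A: distances to the source charges are 0.953 m, 0.248 m; V_A = Σ kqᵢ/rᵢ = 3.76×10⁵ V.
At B: distances to the source charges are 0.745 m, 1.95 m; V_B = Σ kqᵢ/rᵢ = 9.79×10⁴ V.
ΔV = V_B − V_A = -2.78×10⁵ V.
W_ext = qΔV = (2.82×10⁻⁶ C)(-2.78×10⁵ V) = -0.785 J.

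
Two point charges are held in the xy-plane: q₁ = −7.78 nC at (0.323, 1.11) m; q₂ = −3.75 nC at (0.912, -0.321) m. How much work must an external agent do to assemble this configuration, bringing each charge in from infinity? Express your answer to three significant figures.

The work to assemble the configuration equals its total potential energy, U = Σ kqᵢqⱼ/rᵢⱼ over all pairs.
Pair separations: r₁₂ = 1.55 m.
U = (1.69×10⁻⁷) = 1.69×10⁻⁷ J.

1.69×10⁻⁷ J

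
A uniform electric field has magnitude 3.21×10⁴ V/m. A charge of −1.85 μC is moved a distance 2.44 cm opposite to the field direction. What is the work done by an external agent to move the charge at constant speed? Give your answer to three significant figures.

-1.45×10⁻³ J

The potential change for a displacement 2.44 cm opposite to the field direction is ΔV = +Ed = 783 V.
W_ext = qΔV = -1.45×10⁻³ J.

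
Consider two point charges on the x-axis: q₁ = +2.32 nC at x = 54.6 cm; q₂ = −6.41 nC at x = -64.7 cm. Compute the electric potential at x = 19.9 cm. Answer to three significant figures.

Electric potential is a scalar, so the contributions from each charge add algebraically: V = Σ kqᵢ/rᵢ.
Distances from the field point to each charge: r₁ = 0.347 m, r₂ = 0.846 m.
V = k[(2.32×10⁻⁹)/(0.347) + (-6.41×10⁻⁹)/(0.846)] = -8.01 V.

-8.01 V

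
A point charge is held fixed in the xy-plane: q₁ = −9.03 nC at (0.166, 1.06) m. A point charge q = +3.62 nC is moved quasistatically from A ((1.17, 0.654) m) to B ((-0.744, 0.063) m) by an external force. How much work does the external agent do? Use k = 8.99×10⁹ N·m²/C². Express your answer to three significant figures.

5.36×10⁻⁸ J

For quasistatic motion the external work equals the change in potential energy: W_ext = qΔV = q(V_B − V_A).
At A: distance to the source charge is 1.08 m; V_A = kq₁/r = -75.0 V.
At B: distance to the source charge is 1.35 m; V_B = kq₁/r = -60.1 V.
ΔV = V_B − V_A = 14.8 V.
W_ext = qΔV = (3.62×10⁻⁹ C)(14.8 V) = 5.36×10⁻⁸ J.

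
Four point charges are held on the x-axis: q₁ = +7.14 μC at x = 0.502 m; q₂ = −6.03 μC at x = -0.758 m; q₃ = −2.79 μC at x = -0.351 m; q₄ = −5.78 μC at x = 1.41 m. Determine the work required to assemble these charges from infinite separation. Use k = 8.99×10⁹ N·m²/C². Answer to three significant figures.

The work to assemble the configuration equals its total potential energy, U = Σ kqᵢqⱼ/rᵢⱼ over all pairs.
Pair separations: r₁₂ = 1.26 m, r₁₃ = 0.853 m, r₁₄ = 0.908 m, r₂₃ = 0.407 m, r₂₄ = 2.17 m, r₃₄ = 1.76 m.
Summing all 6 pair terms gives U = -0.327 J.

-0.327 J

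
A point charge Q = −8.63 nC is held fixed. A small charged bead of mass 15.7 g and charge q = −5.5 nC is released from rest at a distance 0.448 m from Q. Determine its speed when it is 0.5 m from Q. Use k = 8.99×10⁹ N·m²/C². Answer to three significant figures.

Only the electrostatic force acts, so mechanical energy is conserved: ½mv² = U₁ − U₂ = kQq(1/r₁ − 1/r₂).
U₁ − U₂ = (8.99×10⁹ N·m²/C²)(-8.63×10⁻⁹ C)(-5.50×10⁻⁹ C)(1/0.448 − 1/0.500) = 9.91×10⁻⁸ J.
v = √(2·9.91×10⁻⁸/0.0157) = 3.55×10⁻³ m/s.

3.55×10⁻³ m/s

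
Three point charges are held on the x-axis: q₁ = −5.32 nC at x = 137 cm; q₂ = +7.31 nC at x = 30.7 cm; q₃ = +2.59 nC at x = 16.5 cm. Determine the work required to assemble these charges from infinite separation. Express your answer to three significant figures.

The assembly work is the sum of pairwise potential energies, U = Σ_{i<j} kqᵢqⱼ/rᵢⱼ.
Pair separations: r₁₂ = 1.06 m, r₁₃ = 1.21 m, r₂₃ = 0.142 m.
U = (-3.29×10⁻⁷) + (-1.03×10⁻⁷) + (1.20×10⁻⁶) = 7.67×10⁻⁷ J.

7.67×10⁻⁷ J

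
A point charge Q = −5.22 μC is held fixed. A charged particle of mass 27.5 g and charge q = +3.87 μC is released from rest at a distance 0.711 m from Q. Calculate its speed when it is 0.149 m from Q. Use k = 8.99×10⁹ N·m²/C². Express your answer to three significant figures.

Only the electrostatic force acts, so mechanical energy is conserved: ½mv² = U₁ − U₂ = kQq(1/r₁ − 1/r₂).
U₁ − U₂ = (8.99×10⁹ N·m²/C²)(-5.22×10⁻⁶ C)(3.87×10⁻⁶ C)(1/0.711 − 1/0.149) = 0.963 J.
v = √(2·0.963/0.0275) = 8.37 m/s.

8.37 m/s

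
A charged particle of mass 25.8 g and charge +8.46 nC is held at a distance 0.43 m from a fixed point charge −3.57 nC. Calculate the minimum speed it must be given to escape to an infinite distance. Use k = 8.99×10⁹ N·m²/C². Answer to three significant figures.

7.00×10⁻³ m/s

To just escape, total mechanical energy must reach zero at infinity: ½mv²_min + U = 0, so ½mv²_min = −U = |kQq|/r.
|U| = |kQq|/r = (8.99×10⁹ N·m²/C²)(3.57×10⁻⁹)(8.46×10⁻⁹)/(0.430) = 6.31×10⁻⁷ J.
v_min = √(2|U|/m) = √(2·6.31×10⁻⁷/0.0258) = 7.00×10⁻³ m/s.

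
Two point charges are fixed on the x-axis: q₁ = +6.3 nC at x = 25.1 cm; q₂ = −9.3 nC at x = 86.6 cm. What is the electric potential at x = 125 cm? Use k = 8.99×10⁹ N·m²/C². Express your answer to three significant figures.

Electric potential is a scalar, so the contributions from each charge add algebraically: V = Σ kqᵢ/rᵢ.
Distances from the field point to each charge: r₁ = 0.999 m, r₂ = 0.384 m.
V = k[(6.30×10⁻⁹)/(0.999) + (-9.30×10⁻⁹)/(0.384)] = -161 V.

-161 V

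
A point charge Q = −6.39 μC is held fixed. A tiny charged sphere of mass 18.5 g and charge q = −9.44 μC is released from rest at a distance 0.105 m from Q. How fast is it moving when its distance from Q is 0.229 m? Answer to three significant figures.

17.4 m/s

Only the electrostatic force acts, so mechanical energy is conserved: ½mv² = U₁ − U₂ = kQq(1/r₁ − 1/r₂).
U₁ − U₂ = (8.99×10⁹ N·m²/C²)(-6.39×10⁻⁶ C)(-9.44×10⁻⁶ C)(1/0.105 − 1/0.229) = 2.80 J.
v = √(2·2.80/0.0185) = 17.4 m/s.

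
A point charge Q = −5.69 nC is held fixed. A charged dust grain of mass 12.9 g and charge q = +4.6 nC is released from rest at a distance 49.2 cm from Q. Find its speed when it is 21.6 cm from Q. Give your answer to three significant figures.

9.73×10⁻³ m/s

Only the electrostatic force acts, so mechanical energy is conserved: ½mv² = U₁ − U₂ = kQq(1/r₁ − 1/r₂).
U₁ − U₂ = (8.99×10⁹ N·m²/C²)(-5.69×10⁻⁹ C)(4.60×10⁻⁹ C)(1/0.492 − 1/0.216) = 6.11×10⁻⁷ J.
v = √(2·6.11×10⁻⁷/0.0129) = 9.73×10⁻³ m/s.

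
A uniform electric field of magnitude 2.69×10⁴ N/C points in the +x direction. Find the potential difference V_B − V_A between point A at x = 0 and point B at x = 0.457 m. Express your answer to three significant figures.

-1.23×10⁴ V

In a uniform field, potential decreases in the direction of E: V_B − V_A = −E·Δx.
V_B − V_A = −(2.69×10⁴ V/m)(0.457 m) = -1.23×10⁴ V.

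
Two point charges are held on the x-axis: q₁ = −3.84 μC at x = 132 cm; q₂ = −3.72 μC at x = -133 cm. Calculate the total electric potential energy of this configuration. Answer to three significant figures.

0.0485 J

The assembly work is the sum of pairwise potential energies, U = Σ_{i<j} kqᵢqⱼ/rᵢⱼ.
Pair separations: r₁₂ = 2.65 m.
U = (0.0485) = 0.0485 J.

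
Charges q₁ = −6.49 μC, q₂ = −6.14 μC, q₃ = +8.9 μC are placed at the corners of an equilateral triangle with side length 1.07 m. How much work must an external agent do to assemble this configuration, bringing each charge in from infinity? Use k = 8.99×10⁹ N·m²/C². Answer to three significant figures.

-0.610 J

The work to assemble the configuration equals its total potential energy, U = Σ kqᵢqⱼ/rᵢⱼ over all pairs.
All three pair separations equal the side length, 1.07 m.
U = (0.335) + (-0.485) + (-0.459) = -0.610 J.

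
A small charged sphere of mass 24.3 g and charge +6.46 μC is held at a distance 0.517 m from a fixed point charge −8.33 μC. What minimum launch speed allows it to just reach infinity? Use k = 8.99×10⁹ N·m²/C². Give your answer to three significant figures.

8.78 m/s

To just escape, total mechanical energy must reach zero at infinity: ½mv²_min + U = 0, so ½mv²_min = −U = |kQq|/r.
|U| = |kQq|/r = (8.99×10⁹ N·m²/C²)(8.33×10⁻⁶)(6.46×10⁻⁶)/(0.517) = 0.936 J.
v_min = √(2|U|/m) = √(2·0.936/0.0243) = 8.78 m/s.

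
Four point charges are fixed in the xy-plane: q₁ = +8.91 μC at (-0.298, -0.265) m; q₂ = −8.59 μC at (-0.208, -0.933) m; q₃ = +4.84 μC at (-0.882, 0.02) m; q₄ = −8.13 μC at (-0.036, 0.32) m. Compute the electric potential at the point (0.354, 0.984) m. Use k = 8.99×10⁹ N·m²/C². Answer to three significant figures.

-4.90×10⁴ V

The total potential is the scalar sum of each charge's contribution, V = Σ kqᵢ/rᵢ.
Distances from the field point to each charge: r₁ = 1.41 m, r₂ = 2.00 m, r₃ = 1.57 m, r₄ = 0.770 m.
V = k[(8.91×10⁻⁶)/(1.41) + (-8.59×10⁻⁶)/(2.00) + (4.84×10⁻⁶)/(1.57) + (-8.13×10⁻⁶)/(0.770)] = -4.90×10⁴ V.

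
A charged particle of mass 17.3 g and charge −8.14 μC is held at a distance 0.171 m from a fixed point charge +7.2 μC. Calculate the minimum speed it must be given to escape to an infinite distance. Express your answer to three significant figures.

To just escape, total mechanical energy must reach zero at infinity: ½mv²_min + U = 0, so ½mv²_min = −U = |kQq|/r.
|U| = |kQq|/r = (8.99×10⁹ N·m²/C²)(7.20×10⁻⁶)(8.14×10⁻⁶)/(0.171) = 3.08 J.
v_min = √(2|U|/m) = √(2·3.08/0.0173) = 18.9 m/s.

18.9 m/s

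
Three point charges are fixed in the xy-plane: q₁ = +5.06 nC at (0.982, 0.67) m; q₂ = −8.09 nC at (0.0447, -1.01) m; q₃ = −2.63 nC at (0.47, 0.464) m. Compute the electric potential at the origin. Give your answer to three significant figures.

Electric potential is a scalar, so the contributions from each charge add algebraically: V = Σ kqᵢ/rᵢ.
Distances from the field point to each charge: r₁ = 1.19 m, r₂ = 1.01 m, r₃ = 0.660 m.
V = k[(5.06×10⁻⁹)/(1.19) + (-8.09×10⁻⁹)/(1.01) + (-2.63×10⁻⁹)/(0.660)] = -69.5 V.

-69.5 V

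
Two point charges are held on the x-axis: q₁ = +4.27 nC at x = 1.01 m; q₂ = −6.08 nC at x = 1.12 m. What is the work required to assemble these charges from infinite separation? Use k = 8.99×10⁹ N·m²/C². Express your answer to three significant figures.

The work to assemble the configuration equals its total potential energy, U = Σ kqᵢqⱼ/rᵢⱼ over all pairs.
Pair separations: r₁₂ = 0.110 m.
U = (-2.12×10⁻⁶) = -2.12×10⁻⁶ J.

-2.12×10⁻⁶ J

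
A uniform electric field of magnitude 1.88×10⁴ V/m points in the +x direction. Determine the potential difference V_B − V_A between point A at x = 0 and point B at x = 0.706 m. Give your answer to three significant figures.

In a uniform field, potential decreases in the direction of E: V_B − V_A = −E·Δx.
V_B − V_A = −(1.88×10⁴ V/m)(0.706 m) = -1.33×10⁴ V.

-1.33×10⁴ V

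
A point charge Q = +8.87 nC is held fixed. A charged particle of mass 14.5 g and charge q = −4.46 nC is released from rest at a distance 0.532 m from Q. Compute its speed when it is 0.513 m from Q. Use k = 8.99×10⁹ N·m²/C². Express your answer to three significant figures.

1.85×10⁻³ m/s

Only the electrostatic force acts, so mechanical energy is conserved: ½mv² = U₁ − U₂ = kQq(1/r₁ − 1/r₂).
U₁ − U₂ = (8.99×10⁹ N·m²/C²)(8.87×10⁻⁹ C)(-4.46×10⁻⁹ C)(1/0.532 − 1/0.513) = 2.48×10⁻⁸ J.
v = √(2·2.48×10⁻⁸/0.0145) = 1.85×10⁻³ m/s.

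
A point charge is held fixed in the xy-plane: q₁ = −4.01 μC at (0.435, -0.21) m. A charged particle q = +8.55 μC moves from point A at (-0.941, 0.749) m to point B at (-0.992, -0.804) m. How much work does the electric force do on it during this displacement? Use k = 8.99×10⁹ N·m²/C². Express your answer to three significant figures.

0.0156 J

The work done by the electric force is W_field = −ΔU = −q(V_B − V_A) = q(V_A − V_B).
At A: distance to the source charge is 1.68 m; V_A = kq₁/r = -2.15×10⁴ V.
At B: distance to the source charge is 1.55 m; V_B = kq₁/r = -2.33×10⁴ V.
ΔV = V_B − V_A = -1830 V.
W_field = −qΔV = −(8.55×10⁻⁶ C)(-1830 V) = 0.0156 J.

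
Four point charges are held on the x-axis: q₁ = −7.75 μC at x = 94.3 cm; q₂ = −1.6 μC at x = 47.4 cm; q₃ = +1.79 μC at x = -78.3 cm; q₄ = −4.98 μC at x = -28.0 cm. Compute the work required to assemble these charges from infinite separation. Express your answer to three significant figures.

The work to assemble the configuration equals its total potential energy, U = Σ kqᵢqⱼ/rᵢⱼ over all pairs.
Pair separations: r₁₂ = 0.469 m, r₁₃ = 1.73 m, r₁₄ = 1.22 m, r₂₃ = 1.26 m, r₂₄ = 0.754 m, r₃₄ = 0.503 m.
Summing all 6 pair terms gives U = 0.364 J.

0.364 J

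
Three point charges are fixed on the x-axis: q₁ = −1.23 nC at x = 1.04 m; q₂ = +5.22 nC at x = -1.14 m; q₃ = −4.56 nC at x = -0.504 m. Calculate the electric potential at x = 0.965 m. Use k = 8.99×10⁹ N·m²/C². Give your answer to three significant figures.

The total potential is the scalar sum of each charge's contribution, V = Σ kqᵢ/rᵢ.
Distances from the field point to each charge: r₁ = 0.0750 m, r₂ = 2.10 m, r₃ = 1.47 m.
V = k[(-1.23×10⁻⁹)/(0.0750) + (5.22×10⁻⁹)/(2.10) + (-4.56×10⁻⁹)/(1.47)] = -153 V.

-153 V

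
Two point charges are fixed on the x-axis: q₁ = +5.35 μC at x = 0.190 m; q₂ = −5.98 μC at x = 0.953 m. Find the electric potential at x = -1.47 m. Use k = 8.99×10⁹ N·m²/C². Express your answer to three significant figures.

The total potential is the scalar sum of each charge's contribution, V = Σ kqᵢ/rᵢ.
Distances from the field point to each charge: r₁ = 1.66 m, r₂ = 2.42 m.
V = k[(5.35×10⁻⁶)/(1.66) + (-5.98×10⁻⁶)/(2.42)] = 6790 V.

6790 V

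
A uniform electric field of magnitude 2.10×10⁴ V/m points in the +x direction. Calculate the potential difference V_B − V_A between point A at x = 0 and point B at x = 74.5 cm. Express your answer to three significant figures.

In a uniform field, potential decreases in the direction of E: V_B − V_A = −E·Δx.
V_B − V_A = −(2.10×10⁴ V/m)(0.745 m) = -1.56×10⁴ V.

-1.56×10⁴ V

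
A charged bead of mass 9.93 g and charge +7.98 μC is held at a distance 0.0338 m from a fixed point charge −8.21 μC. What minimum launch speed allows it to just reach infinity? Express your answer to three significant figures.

59.2 m/s

To just escape, total mechanical energy must reach zero at infinity: ½mv²_min + U = 0, so ½mv²_min = −U = |kQq|/r.
|U| = |kQq|/r = (8.99×10⁹ N·m²/C²)(8.21×10⁻⁶)(7.98×10⁻⁶)/(0.0338) = 17.4 J.
v_min = √(2|U|/m) = √(2·17.4/9.93×10⁻³) = 59.2 m/s.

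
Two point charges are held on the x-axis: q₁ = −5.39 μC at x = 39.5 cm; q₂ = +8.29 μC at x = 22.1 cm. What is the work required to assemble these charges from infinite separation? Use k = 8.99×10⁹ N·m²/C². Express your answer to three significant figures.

The work to assemble the configuration equals its total potential energy, U = Σ kqᵢqⱼ/rᵢⱼ over all pairs.
Pair separations: r₁₂ = 0.174 m.
U = (-2.31) = -2.31 J.

-2.31 J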